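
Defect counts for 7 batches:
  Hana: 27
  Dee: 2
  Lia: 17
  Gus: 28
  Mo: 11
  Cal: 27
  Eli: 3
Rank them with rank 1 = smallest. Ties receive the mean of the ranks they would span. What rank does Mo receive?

3

Sorted (ascending): 2, 3, 11, 17, 27, 27, 28
The 2 values of 27 occupy positions 5–6 → average rank (5+6)/2 = 5.5.
Mo has value 11 → rank 3.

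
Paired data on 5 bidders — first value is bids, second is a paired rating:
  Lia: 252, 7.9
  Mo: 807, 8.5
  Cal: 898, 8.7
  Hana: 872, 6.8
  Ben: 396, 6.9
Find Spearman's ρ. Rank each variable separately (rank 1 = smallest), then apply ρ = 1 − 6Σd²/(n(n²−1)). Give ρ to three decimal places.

Ranks of variable 1: 1, 3, 5, 4, 2
Ranks of variable 2: 3, 4, 5, 1, 2
d = r₁ − r₂: -2, -1, 0, 3, 0
d²: 4, 1, 0, 9, 0; Σd² = 14
ρ = 1 − 6·14/(5·24) = 1 − 84/120 = 0.300

0.300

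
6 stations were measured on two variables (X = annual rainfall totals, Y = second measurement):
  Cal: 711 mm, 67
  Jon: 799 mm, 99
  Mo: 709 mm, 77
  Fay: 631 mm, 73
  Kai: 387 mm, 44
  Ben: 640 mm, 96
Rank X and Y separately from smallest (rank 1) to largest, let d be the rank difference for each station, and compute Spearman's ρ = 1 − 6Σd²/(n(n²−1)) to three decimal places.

Ranks of variable 1: 5, 6, 4, 2, 1, 3
Ranks of variable 2: 2, 6, 4, 3, 1, 5
d = r₁ − r₂: 3, 0, 0, -1, 0, -2
d²: 9, 0, 0, 1, 0, 4; Σd² = 14
ρ = 1 − 6·14/(6·35) = 1 − 84/210 = 0.600

0.600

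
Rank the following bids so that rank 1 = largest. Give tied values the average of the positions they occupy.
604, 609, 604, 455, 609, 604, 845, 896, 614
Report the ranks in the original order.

Sorted (descending): 896, 845, 614, 609, 609, 604, 604, 604, 455
The 2 values of 609 occupy positions 4–5 → average rank (4+5)/2 = 4.5.
The 3 values of 604 occupy positions 6–8 → average rank 7.

7, 4.5, 7, 9, 4.5, 7, 2, 1, 3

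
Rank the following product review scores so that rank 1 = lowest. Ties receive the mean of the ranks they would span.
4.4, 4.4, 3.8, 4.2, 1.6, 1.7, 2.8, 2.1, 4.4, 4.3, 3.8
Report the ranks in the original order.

Sorted (ascending): 1.6, 1.7, 2.1, 2.8, 3.8, 3.8, 4.2, 4.3, 4.4, 4.4, 4.4
The 2 values of 3.8 occupy positions 5–6 → average rank (5+6)/2 = 5.5.
The 3 values of 4.4 occupy positions 9–11 → average rank 10.

10, 10, 5.5, 7, 1, 2, 4, 3, 10, 8, 5.5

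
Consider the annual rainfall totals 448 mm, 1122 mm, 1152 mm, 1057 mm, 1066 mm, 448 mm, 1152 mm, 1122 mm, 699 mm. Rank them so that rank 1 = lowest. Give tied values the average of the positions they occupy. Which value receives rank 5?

Sorted (ascending): 448, 448, 699, 1057, 1066, 1122, 1122, 1152, 1152
The 2 values of 448 occupy positions 1–2 → average rank (1+2)/2 = 1.5.
The 2 values of 1122 occupy positions 6–7 → average rank (6+7)/2 = 6.5.
The 2 values of 1152 occupy positions 8–9 → average rank (8+9)/2 = 8.5.
Rank 5 → value 1066.

1066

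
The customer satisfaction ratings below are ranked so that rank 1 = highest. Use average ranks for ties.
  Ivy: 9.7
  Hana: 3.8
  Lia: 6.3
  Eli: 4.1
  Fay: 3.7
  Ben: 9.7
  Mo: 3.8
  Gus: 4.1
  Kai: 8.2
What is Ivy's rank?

1.5

Sorted (descending): 9.7, 9.7, 8.2, 6.3, 4.1, 4.1, 3.8, 3.8, 3.7
The 2 values of 9.7 occupy positions 1–2 → average rank (1+2)/2 = 1.5.
The 2 values of 4.1 occupy positions 5–6 → average rank (5+6)/2 = 5.5.
The 2 values of 3.8 occupy positions 7–8 → average rank (7+8)/2 = 7.5.
Ivy has value 9.7 → rank 1.5.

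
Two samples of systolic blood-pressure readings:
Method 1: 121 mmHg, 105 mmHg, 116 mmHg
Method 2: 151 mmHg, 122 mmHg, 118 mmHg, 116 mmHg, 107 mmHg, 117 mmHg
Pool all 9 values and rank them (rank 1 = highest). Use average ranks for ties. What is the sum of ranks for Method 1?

Sorted (descending): 151, 122, 121, 118, 117, 116, 116, 107, 105
The 2 values of 116 occupy positions 6–7 → average rank (6+7)/2 = 6.5.
Method 1 values → pooled ranks: 121→3, 105→9, 116→6.5
Rank sum = 3 + 9 + 6.5 = 18.5

18.5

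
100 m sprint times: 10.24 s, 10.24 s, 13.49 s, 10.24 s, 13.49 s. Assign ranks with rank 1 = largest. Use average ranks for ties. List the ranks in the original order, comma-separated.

Sorted (descending): 13.49, 13.49, 10.24, 10.24, 10.24
The 2 values of 13.49 occupy positions 1–2 → average rank (1+2)/2 = 1.5.
The 3 values of 10.24 occupy positions 3–5 → average rank 4.

4, 4, 1.5, 4, 1.5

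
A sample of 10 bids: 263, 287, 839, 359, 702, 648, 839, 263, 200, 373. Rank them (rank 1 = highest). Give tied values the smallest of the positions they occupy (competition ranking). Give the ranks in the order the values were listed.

Sorted (descending): 839, 839, 702, 648, 373, 359, 287, 263, 263, 200
The 2 values of 839 occupy positions 1–2 → each gets rank 1.
The 2 values of 263 occupy positions 8–9 → each gets rank 8.

8, 7, 1, 6, 3, 4, 1, 8, 10, 5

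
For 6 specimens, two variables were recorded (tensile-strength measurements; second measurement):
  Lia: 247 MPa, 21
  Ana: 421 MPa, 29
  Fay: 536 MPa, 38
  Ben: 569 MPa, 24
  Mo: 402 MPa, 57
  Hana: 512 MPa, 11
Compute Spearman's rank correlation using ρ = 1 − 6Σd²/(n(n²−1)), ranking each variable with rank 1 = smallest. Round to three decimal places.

-0.029

Ranks of variable 1: 1, 3, 5, 6, 2, 4
Ranks of variable 2: 2, 4, 5, 3, 6, 1
d = r₁ − r₂: -1, -1, 0, 3, -4, 3
d²: 1, 1, 0, 9, 16, 9; Σd² = 36
ρ = 1 − 6·36/(6·35) = 1 − 216/210 = -0.029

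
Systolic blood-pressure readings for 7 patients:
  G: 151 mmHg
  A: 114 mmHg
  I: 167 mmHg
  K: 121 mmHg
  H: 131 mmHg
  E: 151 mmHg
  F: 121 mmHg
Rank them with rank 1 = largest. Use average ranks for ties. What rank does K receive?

Sorted (descending): 167, 151, 151, 131, 121, 121, 114
The 2 values of 151 occupy positions 2–3 → average rank (2+3)/2 = 2.5.
The 2 values of 121 occupy positions 5–6 → average rank (5+6)/2 = 5.5.
K has value 121 mmHg → rank 5.5.

5.5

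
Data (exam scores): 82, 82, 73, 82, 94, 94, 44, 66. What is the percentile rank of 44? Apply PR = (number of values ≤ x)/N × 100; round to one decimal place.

12.5

N = 8.
Strictly below 44: 0. Equal to 44: 1.
PR = 1/8 × 100 = 12.5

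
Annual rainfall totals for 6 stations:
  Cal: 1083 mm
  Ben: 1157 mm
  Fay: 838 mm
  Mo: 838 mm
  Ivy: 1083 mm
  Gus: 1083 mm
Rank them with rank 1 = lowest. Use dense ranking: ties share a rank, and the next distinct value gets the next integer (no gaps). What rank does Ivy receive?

2

Sorted (ascending): 838, 838, 1083, 1083, 1083, 1157
The 2 values of 838 share dense rank 1.
The 3 values of 1083 share dense rank 2.
Remaining distinct values take the next consecutive integers.
Ivy has value 1083 mm → rank 2.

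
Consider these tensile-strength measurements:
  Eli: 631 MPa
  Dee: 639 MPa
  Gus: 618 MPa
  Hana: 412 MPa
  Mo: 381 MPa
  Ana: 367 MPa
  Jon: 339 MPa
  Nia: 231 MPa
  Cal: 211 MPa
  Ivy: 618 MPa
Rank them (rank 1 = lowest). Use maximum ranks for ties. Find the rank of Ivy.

Sorted (ascending): 211, 231, 339, 367, 381, 412, 618, 618, 631, 639
The 2 values of 618 occupy positions 7–8 → each gets rank 8.
Ivy has value 618 MPa → rank 8.

8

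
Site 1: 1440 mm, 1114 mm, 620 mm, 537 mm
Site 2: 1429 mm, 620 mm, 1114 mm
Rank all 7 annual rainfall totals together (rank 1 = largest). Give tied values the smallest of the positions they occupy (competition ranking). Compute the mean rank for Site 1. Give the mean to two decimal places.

4.00

Sorted (descending): 1440, 1429, 1114, 1114, 620, 620, 537
The 2 values of 1114 occupy positions 3–4 → each gets rank 3.
The 2 values of 620 occupy positions 5–6 → each gets rank 5.
Site 1 values → pooled ranks: 1440→1, 1114→3, 620→5, 537→7
Mean rank = (1 + 3 + 5 + 7) / 4 = 4.00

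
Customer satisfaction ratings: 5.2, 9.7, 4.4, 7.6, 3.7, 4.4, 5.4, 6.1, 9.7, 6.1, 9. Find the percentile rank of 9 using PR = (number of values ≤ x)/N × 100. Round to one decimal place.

N = 11.
Strictly below 9: 8. Equal to 9: 1.
PR = 9/11 × 100 = 81.8

81.8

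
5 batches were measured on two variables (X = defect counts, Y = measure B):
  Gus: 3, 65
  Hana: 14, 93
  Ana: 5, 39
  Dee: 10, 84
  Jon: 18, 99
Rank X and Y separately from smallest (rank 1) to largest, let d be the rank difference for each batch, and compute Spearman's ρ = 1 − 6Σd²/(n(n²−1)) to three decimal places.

Ranks of variable 1: 1, 4, 2, 3, 5
Ranks of variable 2: 2, 4, 1, 3, 5
d = r₁ − r₂: -1, 0, 1, 0, 0
d²: 1, 0, 1, 0, 0; Σd² = 2
ρ = 1 − 6·2/(5·24) = 1 − 12/120 = 0.900

0.900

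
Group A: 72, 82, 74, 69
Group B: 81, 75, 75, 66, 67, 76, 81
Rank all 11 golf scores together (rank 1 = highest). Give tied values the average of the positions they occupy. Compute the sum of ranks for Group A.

Sorted (descending): 82, 81, 81, 76, 75, 75, 74, 72, 69, 67, 66
The 2 values of 81 occupy positions 2–3 → average rank (2+3)/2 = 2.5.
The 2 values of 75 occupy positions 5–6 → average rank (5+6)/2 = 5.5.
Group A values → pooled ranks: 72→8, 82→1, 74→7, 69→9
Rank sum = 8 + 1 + 7 + 9 = 25

25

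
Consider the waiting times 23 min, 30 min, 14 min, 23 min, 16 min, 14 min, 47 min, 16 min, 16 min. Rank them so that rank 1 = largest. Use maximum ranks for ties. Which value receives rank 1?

Sorted (descending): 47, 30, 23, 23, 16, 16, 16, 14, 14
The 2 values of 23 occupy positions 3–4 → each gets rank 4.
The 3 values of 16 occupy positions 5–7 → each gets rank 7.
The 2 values of 14 occupy positions 8–9 → each gets rank 9.
Rank 1 → value 47.

47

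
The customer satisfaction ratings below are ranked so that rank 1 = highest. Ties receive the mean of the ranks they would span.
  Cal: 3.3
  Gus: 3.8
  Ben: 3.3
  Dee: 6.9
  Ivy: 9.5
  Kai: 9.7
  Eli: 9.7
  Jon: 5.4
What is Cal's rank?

Sorted (descending): 9.7, 9.7, 9.5, 6.9, 5.4, 3.8, 3.3, 3.3
The 2 values of 9.7 occupy positions 1–2 → average rank (1+2)/2 = 1.5.
The 2 values of 3.3 occupy positions 7–8 → average rank (7+8)/2 = 7.5.
Cal has value 3.3 → rank 7.5.

7.5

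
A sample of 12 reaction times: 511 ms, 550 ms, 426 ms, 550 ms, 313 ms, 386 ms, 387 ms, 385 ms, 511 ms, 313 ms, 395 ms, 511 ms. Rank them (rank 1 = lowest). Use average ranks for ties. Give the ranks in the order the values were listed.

9, 11.5, 7, 11.5, 1.5, 4, 5, 3, 9, 1.5, 6, 9

Sorted (ascending): 313, 313, 385, 386, 387, 395, 426, 511, 511, 511, 550, 550
The 2 values of 313 occupy positions 1–2 → average rank (1+2)/2 = 1.5.
The 3 values of 511 occupy positions 8–10 → average rank 9.
The 2 values of 550 occupy positions 11–12 → average rank (11+12)/2 = 11.5.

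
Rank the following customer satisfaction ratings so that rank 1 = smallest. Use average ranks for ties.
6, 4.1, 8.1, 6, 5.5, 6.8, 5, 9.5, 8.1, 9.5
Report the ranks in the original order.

4.5, 1, 7.5, 4.5, 3, 6, 2, 9.5, 7.5, 9.5

Sorted (ascending): 4.1, 5, 5.5, 6, 6, 6.8, 8.1, 8.1, 9.5, 9.5
The 2 values of 6 occupy positions 4–5 → average rank (4+5)/2 = 4.5.
The 2 values of 8.1 occupy positions 7–8 → average rank (7+8)/2 = 7.5.
The 2 values of 9.5 occupy positions 9–10 → average rank (9+10)/2 = 9.5.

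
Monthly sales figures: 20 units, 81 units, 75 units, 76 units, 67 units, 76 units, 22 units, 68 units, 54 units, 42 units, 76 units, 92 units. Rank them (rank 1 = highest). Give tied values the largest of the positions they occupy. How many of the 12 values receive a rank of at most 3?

Sorted (descending): 92, 81, 76, 76, 76, 75, 68, 67, 54, 42, 22, 20
The 3 values of 76 occupy positions 3–5 → each gets rank 5.
Ranks ≤ 3: {1, 2} → 2 values.

2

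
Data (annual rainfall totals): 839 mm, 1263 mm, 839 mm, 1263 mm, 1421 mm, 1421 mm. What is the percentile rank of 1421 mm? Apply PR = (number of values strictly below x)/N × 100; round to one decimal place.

N = 6.
Strictly below 1421: 4. Equal to 1421: 2.
PR = 4/6 × 100 = 66.7

66.7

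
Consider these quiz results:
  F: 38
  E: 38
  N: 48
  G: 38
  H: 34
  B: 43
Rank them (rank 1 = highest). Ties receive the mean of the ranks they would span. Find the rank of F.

4

Sorted (descending): 48, 43, 38, 38, 38, 34
The 3 values of 38 occupy positions 3–5 → average rank 4.
F has value 38 → rank 4.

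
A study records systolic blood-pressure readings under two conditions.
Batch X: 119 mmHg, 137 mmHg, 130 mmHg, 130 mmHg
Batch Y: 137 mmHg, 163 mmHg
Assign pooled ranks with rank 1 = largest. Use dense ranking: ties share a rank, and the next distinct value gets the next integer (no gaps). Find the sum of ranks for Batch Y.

Sorted (descending): 163, 137, 137, 130, 130, 119
The 2 values of 137 share dense rank 2.
The 2 values of 130 share dense rank 3.
Remaining distinct values take the next consecutive integers.
Batch Y values → pooled ranks: 137→2, 163→1
Rank sum = 2 + 1 = 3

3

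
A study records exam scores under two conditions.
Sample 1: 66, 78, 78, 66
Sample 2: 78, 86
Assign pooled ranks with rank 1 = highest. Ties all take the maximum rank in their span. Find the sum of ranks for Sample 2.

Sorted (descending): 86, 78, 78, 78, 66, 66
The 3 values of 78 occupy positions 2–4 → each gets rank 4.
The 2 values of 66 occupy positions 5–6 → each gets rank 6.
Sample 2 values → pooled ranks: 78→4, 86→1
Rank sum = 4 + 1 = 5

5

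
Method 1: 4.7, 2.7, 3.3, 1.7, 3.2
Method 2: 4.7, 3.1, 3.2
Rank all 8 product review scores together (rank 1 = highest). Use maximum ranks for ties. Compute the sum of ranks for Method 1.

25

Sorted (descending): 4.7, 4.7, 3.3, 3.2, 3.2, 3.1, 2.7, 1.7
The 2 values of 4.7 occupy positions 1–2 → each gets rank 2.
The 2 values of 3.2 occupy positions 4–5 → each gets rank 5.
Method 1 values → pooled ranks: 4.7→2, 2.7→7, 3.3→3, 1.7→8, 3.2→5
Rank sum = 2 + 7 + 3 + 8 + 5 = 25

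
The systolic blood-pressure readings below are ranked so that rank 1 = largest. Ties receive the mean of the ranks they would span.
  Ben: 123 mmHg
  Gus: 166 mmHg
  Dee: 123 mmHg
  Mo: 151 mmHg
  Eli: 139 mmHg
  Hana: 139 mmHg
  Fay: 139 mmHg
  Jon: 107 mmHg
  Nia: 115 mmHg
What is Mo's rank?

2

Sorted (descending): 166, 151, 139, 139, 139, 123, 123, 115, 107
The 3 values of 139 occupy positions 3–5 → average rank 4.
The 2 values of 123 occupy positions 6–7 → average rank (6+7)/2 = 6.5.
Mo has value 151 mmHg → rank 2.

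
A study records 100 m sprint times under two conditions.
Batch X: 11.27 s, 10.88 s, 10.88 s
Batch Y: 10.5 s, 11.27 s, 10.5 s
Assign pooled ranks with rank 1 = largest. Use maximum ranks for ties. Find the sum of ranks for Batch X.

10

Sorted (descending): 11.27, 11.27, 10.88, 10.88, 10.5, 10.5
The 2 values of 11.27 occupy positions 1–2 → each gets rank 2.
The 2 values of 10.88 occupy positions 3–4 → each gets rank 4.
The 2 values of 10.5 occupy positions 5–6 → each gets rank 6.
Batch X values → pooled ranks: 11.27→2, 10.88→4, 10.88→4
Rank sum = 2 + 4 + 4 = 10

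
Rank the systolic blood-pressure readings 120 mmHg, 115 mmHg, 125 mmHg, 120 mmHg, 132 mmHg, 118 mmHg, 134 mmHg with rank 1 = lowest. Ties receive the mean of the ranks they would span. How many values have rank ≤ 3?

Sorted (ascending): 115, 118, 120, 120, 125, 132, 134
The 2 values of 120 occupy positions 3–4 → average rank (3+4)/2 = 3.5.
Ranks ≤ 3: {1, 2} → 2 values.

2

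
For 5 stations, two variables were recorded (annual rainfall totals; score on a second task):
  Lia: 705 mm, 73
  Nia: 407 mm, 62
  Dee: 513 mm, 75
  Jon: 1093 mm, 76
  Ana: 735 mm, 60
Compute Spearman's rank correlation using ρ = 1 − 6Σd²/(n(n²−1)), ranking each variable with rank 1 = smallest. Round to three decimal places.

Ranks of variable 1: 3, 1, 2, 5, 4
Ranks of variable 2: 3, 2, 4, 5, 1
d = r₁ − r₂: 0, -1, -2, 0, 3
d²: 0, 1, 4, 0, 9; Σd² = 14
ρ = 1 − 6·14/(5·24) = 1 − 84/120 = 0.300

0.300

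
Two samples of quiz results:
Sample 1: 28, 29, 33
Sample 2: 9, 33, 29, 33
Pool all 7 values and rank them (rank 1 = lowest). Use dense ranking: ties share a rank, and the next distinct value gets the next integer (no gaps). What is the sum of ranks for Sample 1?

9

Sorted (ascending): 9, 28, 29, 29, 33, 33, 33
The 2 values of 29 share dense rank 3.
The 3 values of 33 share dense rank 4.
Remaining distinct values take the next consecutive integers.
Sample 1 values → pooled ranks: 28→2, 29→3, 33→4
Rank sum = 2 + 3 + 4 = 9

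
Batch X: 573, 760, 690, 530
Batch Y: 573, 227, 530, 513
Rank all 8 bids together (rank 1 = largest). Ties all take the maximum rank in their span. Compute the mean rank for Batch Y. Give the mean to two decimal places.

6.25

Sorted (descending): 760, 690, 573, 573, 530, 530, 513, 227
The 2 values of 573 occupy positions 3–4 → each gets rank 4.
The 2 values of 530 occupy positions 5–6 → each gets rank 6.
Batch Y values → pooled ranks: 573→4, 227→8, 530→6, 513→7
Mean rank = (4 + 8 + 6 + 7) / 4 = 6.25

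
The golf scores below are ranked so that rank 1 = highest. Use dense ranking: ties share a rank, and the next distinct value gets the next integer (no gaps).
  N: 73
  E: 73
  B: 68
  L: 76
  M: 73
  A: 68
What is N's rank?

Sorted (descending): 76, 73, 73, 73, 68, 68
The 3 values of 73 share dense rank 2.
The 2 values of 68 share dense rank 3.
Remaining distinct values take the next consecutive integers.
N has value 73 → rank 2.

2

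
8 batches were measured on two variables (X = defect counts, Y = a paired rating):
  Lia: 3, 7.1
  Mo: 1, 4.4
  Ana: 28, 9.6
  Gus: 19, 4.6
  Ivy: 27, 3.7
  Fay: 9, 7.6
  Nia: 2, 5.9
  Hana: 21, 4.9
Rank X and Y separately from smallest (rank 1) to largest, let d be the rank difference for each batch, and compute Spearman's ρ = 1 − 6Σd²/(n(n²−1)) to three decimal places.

Ranks of variable 1: 3, 1, 8, 5, 7, 4, 2, 6
Ranks of variable 2: 6, 2, 8, 3, 1, 7, 5, 4
d = r₁ − r₂: -3, -1, 0, 2, 6, -3, -3, 2
d²: 9, 1, 0, 4, 36, 9, 9, 4; Σd² = 72
ρ = 1 − 6·72/(8·63) = 1 − 432/504 = 0.143

0.143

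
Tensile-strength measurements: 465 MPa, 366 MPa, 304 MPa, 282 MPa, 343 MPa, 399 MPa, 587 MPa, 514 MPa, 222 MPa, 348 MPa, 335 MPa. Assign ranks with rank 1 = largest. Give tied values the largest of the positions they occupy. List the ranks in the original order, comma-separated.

3, 5, 9, 10, 7, 4, 1, 2, 11, 6, 8

Sorted (descending): 587, 514, 465, 399, 366, 348, 343, 335, 304, 282, 222
No ties — each value takes its position as its rank.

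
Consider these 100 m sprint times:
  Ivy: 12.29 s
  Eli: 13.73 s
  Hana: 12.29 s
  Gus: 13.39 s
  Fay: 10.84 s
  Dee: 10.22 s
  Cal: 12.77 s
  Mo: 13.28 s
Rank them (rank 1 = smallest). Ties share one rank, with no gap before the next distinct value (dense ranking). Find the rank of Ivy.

Sorted (ascending): 10.22, 10.84, 12.29, 12.29, 12.77, 13.28, 13.39, 13.73
The 2 values of 12.29 share dense rank 3.
Remaining distinct values take the next consecutive integers.
Ivy has value 12.29 s → rank 3.

3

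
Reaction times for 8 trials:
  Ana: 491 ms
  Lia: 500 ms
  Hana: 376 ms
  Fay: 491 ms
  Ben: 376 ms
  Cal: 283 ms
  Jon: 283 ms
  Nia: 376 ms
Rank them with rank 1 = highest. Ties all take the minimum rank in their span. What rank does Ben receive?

Sorted (descending): 500, 491, 491, 376, 376, 376, 283, 283
The 2 values of 491 occupy positions 2–3 → each gets rank 2.
The 3 values of 376 occupy positions 4–6 → each gets rank 4.
The 2 values of 283 occupy positions 7–8 → each gets rank 7.
Ben has value 376 ms → rank 4.

4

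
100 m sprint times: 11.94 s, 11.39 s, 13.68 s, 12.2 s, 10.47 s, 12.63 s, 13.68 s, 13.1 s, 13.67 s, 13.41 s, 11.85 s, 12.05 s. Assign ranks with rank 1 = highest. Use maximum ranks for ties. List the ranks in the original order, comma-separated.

Sorted (descending): 13.68, 13.68, 13.67, 13.41, 13.1, 12.63, 12.2, 12.05, 11.94, 11.85, 11.39, 10.47
The 2 values of 13.68 occupy positions 1–2 → each gets rank 2.

9, 11, 2, 7, 12, 6, 2, 5, 3, 4, 10, 8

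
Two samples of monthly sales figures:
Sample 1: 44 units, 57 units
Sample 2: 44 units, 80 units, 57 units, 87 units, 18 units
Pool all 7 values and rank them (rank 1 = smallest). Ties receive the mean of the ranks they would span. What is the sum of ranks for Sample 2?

21

Sorted (ascending): 18, 44, 44, 57, 57, 80, 87
The 2 values of 44 occupy positions 2–3 → average rank (2+3)/2 = 2.5.
The 2 values of 57 occupy positions 4–5 → average rank (4+5)/2 = 4.5.
Sample 2 values → pooled ranks: 44→2.5, 80→6, 57→4.5, 87→7, 18→1
Rank sum = 2.5 + 6 + 4.5 + 7 + 1 = 21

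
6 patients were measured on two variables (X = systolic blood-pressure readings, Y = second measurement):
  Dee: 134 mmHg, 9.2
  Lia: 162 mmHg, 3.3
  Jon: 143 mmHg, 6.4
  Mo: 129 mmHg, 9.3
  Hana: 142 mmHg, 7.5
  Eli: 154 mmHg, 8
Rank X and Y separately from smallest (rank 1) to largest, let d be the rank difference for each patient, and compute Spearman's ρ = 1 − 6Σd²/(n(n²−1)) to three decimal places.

-0.829

Ranks of variable 1: 2, 6, 4, 1, 3, 5
Ranks of variable 2: 5, 1, 2, 6, 3, 4
d = r₁ − r₂: -3, 5, 2, -5, 0, 1
d²: 9, 25, 4, 25, 0, 1; Σd² = 64
ρ = 1 − 6·64/(6·35) = 1 − 384/210 = -0.829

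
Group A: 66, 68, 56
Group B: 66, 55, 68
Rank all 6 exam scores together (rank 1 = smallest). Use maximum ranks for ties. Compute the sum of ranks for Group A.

12

Sorted (ascending): 55, 56, 66, 66, 68, 68
The 2 values of 66 occupy positions 3–4 → each gets rank 4.
The 2 values of 68 occupy positions 5–6 → each gets rank 6.
Group A values → pooled ranks: 66→4, 68→6, 56→2
Rank sum = 4 + 6 + 2 = 12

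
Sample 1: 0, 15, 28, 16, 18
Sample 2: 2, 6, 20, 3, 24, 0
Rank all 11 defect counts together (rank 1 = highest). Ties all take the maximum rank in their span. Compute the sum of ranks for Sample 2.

40

Sorted (descending): 28, 24, 20, 18, 16, 15, 6, 3, 2, 0, 0
The 2 values of 0 occupy positions 10–11 → each gets rank 11.
Sample 2 values → pooled ranks: 2→9, 6→7, 20→3, 3→8, 24→2, 0→11
Rank sum = 9 + 7 + 3 + 8 + 2 + 11 = 40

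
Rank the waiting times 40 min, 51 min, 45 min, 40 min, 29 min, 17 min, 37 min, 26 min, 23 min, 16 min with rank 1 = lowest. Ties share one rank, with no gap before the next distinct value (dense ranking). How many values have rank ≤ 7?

8

Sorted (ascending): 16, 17, 23, 26, 29, 37, 40, 40, 45, 51
The 2 values of 40 share dense rank 7.
Remaining distinct values take the next consecutive integers.
Ranks ≤ 7: {1, 2, 3, 4, 5, 6, 7, 7} → 8 values.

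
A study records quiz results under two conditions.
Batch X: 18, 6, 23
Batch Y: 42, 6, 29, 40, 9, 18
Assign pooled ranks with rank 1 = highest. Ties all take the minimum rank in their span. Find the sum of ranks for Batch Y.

26

Sorted (descending): 42, 40, 29, 23, 18, 18, 9, 6, 6
The 2 values of 18 occupy positions 5–6 → each gets rank 5.
The 2 values of 6 occupy positions 8–9 → each gets rank 8.
Batch Y values → pooled ranks: 42→1, 6→8, 29→3, 40→2, 9→7, 18→5
Rank sum = 1 + 8 + 3 + 2 + 7 + 5 = 26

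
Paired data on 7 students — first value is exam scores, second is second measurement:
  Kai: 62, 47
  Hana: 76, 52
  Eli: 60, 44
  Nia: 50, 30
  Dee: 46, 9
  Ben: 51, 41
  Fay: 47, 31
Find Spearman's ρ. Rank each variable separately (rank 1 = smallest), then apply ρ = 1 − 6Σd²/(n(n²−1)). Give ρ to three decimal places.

Ranks of variable 1: 6, 7, 5, 3, 1, 4, 2
Ranks of variable 2: 6, 7, 5, 2, 1, 4, 3
d = r₁ − r₂: 0, 0, 0, 1, 0, 0, -1
d²: 0, 0, 0, 1, 0, 0, 1; Σd² = 2
ρ = 1 − 6·2/(7·48) = 1 − 12/336 = 0.964

0.964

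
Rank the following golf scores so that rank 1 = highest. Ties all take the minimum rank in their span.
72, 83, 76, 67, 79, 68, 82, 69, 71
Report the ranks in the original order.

Sorted (descending): 83, 82, 79, 76, 72, 71, 69, 68, 67
No ties — each value takes its position as its rank.

5, 1, 4, 9, 3, 8, 2, 7, 6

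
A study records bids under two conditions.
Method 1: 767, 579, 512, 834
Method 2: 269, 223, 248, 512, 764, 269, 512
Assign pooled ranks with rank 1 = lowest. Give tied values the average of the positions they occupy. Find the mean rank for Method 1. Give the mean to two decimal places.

8.75

Sorted (ascending): 223, 248, 269, 269, 512, 512, 512, 579, 764, 767, 834
The 2 values of 269 occupy positions 3–4 → average rank (3+4)/2 = 3.5.
The 3 values of 512 occupy positions 5–7 → average rank 6.
Method 1 values → pooled ranks: 767→10, 579→8, 512→6, 834→11
Mean rank = (10 + 8 + 6 + 11) / 4 = 8.75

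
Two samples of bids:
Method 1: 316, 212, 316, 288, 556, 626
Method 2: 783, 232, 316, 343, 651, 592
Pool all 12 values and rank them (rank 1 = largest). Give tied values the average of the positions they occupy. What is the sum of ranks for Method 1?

46

Sorted (descending): 783, 651, 626, 592, 556, 343, 316, 316, 316, 288, 232, 212
The 3 values of 316 occupy positions 7–9 → average rank 8.
Method 1 values → pooled ranks: 316→8, 212→12, 316→8, 288→10, 556→5, 626→3
Rank sum = 8 + 12 + 8 + 10 + 5 + 3 = 46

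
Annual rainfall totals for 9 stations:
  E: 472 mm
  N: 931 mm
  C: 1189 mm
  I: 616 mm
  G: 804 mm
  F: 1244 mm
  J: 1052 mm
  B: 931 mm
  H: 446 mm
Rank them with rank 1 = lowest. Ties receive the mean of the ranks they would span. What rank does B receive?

Sorted (ascending): 446, 472, 616, 804, 931, 931, 1052, 1189, 1244
The 2 values of 931 occupy positions 5–6 → average rank (5+6)/2 = 5.5.
B has value 931 mm → rank 5.5.

5.5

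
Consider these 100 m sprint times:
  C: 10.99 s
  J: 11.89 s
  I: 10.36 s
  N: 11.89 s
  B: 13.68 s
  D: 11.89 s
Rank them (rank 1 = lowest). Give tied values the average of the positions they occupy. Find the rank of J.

4

Sorted (ascending): 10.36, 10.99, 11.89, 11.89, 11.89, 13.68
The 3 values of 11.89 occupy positions 3–5 → average rank 4.
J has value 11.89 s → rank 4.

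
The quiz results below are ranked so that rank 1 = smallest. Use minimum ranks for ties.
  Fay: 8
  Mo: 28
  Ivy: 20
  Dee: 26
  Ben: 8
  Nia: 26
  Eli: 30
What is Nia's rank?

4

Sorted (ascending): 8, 8, 20, 26, 26, 28, 30
The 2 values of 8 occupy positions 1–2 → each gets rank 1.
The 2 values of 26 occupy positions 4–5 → each gets rank 4.
Nia has value 26 → rank 4.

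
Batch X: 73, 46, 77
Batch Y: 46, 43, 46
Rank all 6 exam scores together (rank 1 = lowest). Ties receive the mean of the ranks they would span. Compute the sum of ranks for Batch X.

14

Sorted (ascending): 43, 46, 46, 46, 73, 77
The 3 values of 46 occupy positions 2–4 → average rank 3.
Batch X values → pooled ranks: 73→5, 46→3, 77→6
Rank sum = 5 + 3 + 6 = 14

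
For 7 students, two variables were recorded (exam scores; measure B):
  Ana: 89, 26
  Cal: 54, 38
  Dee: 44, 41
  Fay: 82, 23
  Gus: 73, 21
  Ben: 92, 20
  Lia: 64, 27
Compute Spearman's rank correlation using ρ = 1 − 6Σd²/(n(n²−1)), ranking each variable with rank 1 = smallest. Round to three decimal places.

Ranks of variable 1: 6, 2, 1, 5, 4, 7, 3
Ranks of variable 2: 4, 6, 7, 3, 2, 1, 5
d = r₁ − r₂: 2, -4, -6, 2, 2, 6, -2
d²: 4, 16, 36, 4, 4, 36, 4; Σd² = 104
ρ = 1 − 6·104/(7·48) = 1 − 624/336 = -0.857

-0.857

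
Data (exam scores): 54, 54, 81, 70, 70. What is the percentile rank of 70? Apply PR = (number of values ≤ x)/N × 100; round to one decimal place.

80.0

N = 5.
Strictly below 70: 2. Equal to 70: 2.
PR = 4/5 × 100 = 80.0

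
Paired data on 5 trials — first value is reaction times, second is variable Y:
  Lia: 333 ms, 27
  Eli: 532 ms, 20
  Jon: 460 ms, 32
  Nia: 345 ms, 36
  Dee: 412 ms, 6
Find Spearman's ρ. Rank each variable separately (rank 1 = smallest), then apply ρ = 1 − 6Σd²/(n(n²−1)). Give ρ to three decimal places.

-0.300

Ranks of variable 1: 1, 5, 4, 2, 3
Ranks of variable 2: 3, 2, 4, 5, 1
d = r₁ − r₂: -2, 3, 0, -3, 2
d²: 4, 9, 0, 9, 4; Σd² = 26
ρ = 1 − 6·26/(5·24) = 1 − 156/120 = -0.300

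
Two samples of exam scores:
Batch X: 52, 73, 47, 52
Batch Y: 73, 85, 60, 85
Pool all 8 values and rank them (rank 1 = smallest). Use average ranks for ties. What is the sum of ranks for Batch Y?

24.5

Sorted (ascending): 47, 52, 52, 60, 73, 73, 85, 85
The 2 values of 52 occupy positions 2–3 → average rank (2+3)/2 = 2.5.
The 2 values of 73 occupy positions 5–6 → average rank (5+6)/2 = 5.5.
The 2 values of 85 occupy positions 7–8 → average rank (7+8)/2 = 7.5.
Batch Y values → pooled ranks: 73→5.5, 85→7.5, 60→4, 85→7.5
Rank sum = 5.5 + 7.5 + 4 + 7.5 = 24.5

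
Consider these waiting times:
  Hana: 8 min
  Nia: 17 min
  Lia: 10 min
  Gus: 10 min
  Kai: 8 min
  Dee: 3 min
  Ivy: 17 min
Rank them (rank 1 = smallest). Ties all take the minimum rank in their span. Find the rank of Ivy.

Sorted (ascending): 3, 8, 8, 10, 10, 17, 17
The 2 values of 8 occupy positions 2–3 → each gets rank 2.
The 2 values of 10 occupy positions 4–5 → each gets rank 4.
The 2 values of 17 occupy positions 6–7 → each gets rank 6.
Ivy has value 17 min → rank 6.

6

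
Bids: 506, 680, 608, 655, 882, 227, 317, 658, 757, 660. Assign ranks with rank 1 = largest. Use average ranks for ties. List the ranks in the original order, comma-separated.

Sorted (descending): 882, 757, 680, 660, 658, 655, 608, 506, 317, 227
No ties — each value takes its position as its rank.

8, 3, 7, 6, 1, 10, 9, 5, 2, 4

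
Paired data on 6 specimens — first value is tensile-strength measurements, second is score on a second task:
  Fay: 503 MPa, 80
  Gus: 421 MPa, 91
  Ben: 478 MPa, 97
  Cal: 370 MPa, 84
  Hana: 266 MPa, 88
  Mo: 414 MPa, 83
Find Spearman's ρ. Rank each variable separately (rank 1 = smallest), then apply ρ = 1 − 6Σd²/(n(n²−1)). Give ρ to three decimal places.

Ranks of variable 1: 6, 4, 5, 2, 1, 3
Ranks of variable 2: 1, 5, 6, 3, 4, 2
d = r₁ − r₂: 5, -1, -1, -1, -3, 1
d²: 25, 1, 1, 1, 9, 1; Σd² = 38
ρ = 1 − 6·38/(6·35) = 1 − 228/210 = -0.086

-0.086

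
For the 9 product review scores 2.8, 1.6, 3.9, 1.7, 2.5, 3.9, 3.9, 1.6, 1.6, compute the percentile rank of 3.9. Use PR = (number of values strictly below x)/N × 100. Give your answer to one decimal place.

N = 9.
Strictly below 3.9: 6. Equal to 3.9: 3.
PR = 6/9 × 100 = 66.7

66.7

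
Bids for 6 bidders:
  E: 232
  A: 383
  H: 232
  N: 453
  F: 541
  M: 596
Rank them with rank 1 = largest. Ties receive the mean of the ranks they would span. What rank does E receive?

Sorted (descending): 596, 541, 453, 383, 232, 232
The 2 values of 232 occupy positions 5–6 → average rank (5+6)/2 = 5.5.
E has value 232 → rank 5.5.

5.5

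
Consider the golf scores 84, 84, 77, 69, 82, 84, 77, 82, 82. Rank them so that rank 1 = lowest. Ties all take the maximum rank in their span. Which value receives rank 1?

69

Sorted (ascending): 69, 77, 77, 82, 82, 82, 84, 84, 84
The 2 values of 77 occupy positions 2–3 → each gets rank 3.
The 3 values of 82 occupy positions 4–6 → each gets rank 6.
The 3 values of 84 occupy positions 7–9 → each gets rank 9.
Rank 1 → value 69.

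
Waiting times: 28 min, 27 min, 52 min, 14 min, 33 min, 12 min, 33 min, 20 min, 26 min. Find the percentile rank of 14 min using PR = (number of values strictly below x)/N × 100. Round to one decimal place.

N = 9.
Strictly below 14: 1. Equal to 14: 1.
PR = 1/9 × 100 = 11.1

11.1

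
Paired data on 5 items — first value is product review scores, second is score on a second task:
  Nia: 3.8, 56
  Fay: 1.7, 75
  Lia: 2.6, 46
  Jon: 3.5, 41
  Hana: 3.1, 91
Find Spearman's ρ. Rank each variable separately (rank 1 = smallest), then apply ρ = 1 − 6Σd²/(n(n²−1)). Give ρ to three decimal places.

-0.300

Ranks of variable 1: 5, 1, 2, 4, 3
Ranks of variable 2: 3, 4, 2, 1, 5
d = r₁ − r₂: 2, -3, 0, 3, -2
d²: 4, 9, 0, 9, 4; Σd² = 26
ρ = 1 − 6·26/(5·24) = 1 − 156/120 = -0.300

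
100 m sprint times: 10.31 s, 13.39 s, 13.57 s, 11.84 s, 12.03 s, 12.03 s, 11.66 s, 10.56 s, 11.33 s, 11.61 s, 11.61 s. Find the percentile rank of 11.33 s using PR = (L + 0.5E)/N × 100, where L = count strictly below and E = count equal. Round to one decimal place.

N = 11.
Strictly below 11.33: 2. Equal to 11.33: 1.
PR = (2 + 0.5·1)/11 × 100 = 22.7

22.7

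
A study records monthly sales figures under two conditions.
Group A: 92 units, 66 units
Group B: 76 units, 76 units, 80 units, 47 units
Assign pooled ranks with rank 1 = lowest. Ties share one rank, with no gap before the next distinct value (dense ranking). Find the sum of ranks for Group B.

Sorted (ascending): 47, 66, 76, 76, 80, 92
The 2 values of 76 share dense rank 3.
Remaining distinct values take the next consecutive integers.
Group B values → pooled ranks: 76→3, 76→3, 80→4, 47→1
Rank sum = 3 + 3 + 4 + 1 = 11

11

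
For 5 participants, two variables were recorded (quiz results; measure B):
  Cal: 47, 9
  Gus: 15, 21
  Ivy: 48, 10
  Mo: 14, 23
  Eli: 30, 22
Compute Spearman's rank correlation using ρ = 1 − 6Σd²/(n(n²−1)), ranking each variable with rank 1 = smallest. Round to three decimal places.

Ranks of variable 1: 4, 2, 5, 1, 3
Ranks of variable 2: 1, 3, 2, 5, 4
d = r₁ − r₂: 3, -1, 3, -4, -1
d²: 9, 1, 9, 16, 1; Σd² = 36
ρ = 1 − 6·36/(5·24) = 1 − 216/120 = -0.800

-0.800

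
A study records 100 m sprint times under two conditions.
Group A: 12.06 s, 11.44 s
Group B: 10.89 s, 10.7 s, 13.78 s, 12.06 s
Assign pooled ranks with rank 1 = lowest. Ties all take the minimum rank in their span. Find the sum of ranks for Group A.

7

Sorted (ascending): 10.7, 10.89, 11.44, 12.06, 12.06, 13.78
The 2 values of 12.06 occupy positions 4–5 → each gets rank 4.
Group A values → pooled ranks: 12.06→4, 11.44→3
Rank sum = 4 + 3 = 7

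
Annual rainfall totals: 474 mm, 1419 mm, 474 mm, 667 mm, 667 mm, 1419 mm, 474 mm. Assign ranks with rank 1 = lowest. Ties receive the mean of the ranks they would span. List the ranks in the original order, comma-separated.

2, 6.5, 2, 4.5, 4.5, 6.5, 2

Sorted (ascending): 474, 474, 474, 667, 667, 1419, 1419
The 3 values of 474 occupy positions 1–3 → average rank 2.
The 2 values of 667 occupy positions 4–5 → average rank (4+5)/2 = 4.5.
The 2 values of 1419 occupy positions 6–7 → average rank (6+7)/2 = 6.5.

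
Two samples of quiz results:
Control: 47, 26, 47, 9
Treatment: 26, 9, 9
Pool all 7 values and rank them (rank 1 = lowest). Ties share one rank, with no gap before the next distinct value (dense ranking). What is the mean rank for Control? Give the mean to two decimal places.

2.25

Sorted (ascending): 9, 9, 9, 26, 26, 47, 47
The 3 values of 9 share dense rank 1.
The 2 values of 26 share dense rank 2.
The 2 values of 47 share dense rank 3.
Control values → pooled ranks: 47→3, 26→2, 47→3, 9→1
Mean rank = (3 + 2 + 3 + 1) / 4 = 2.25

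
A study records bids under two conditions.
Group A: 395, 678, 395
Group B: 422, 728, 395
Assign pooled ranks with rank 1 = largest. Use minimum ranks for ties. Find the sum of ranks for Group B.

8

Sorted (descending): 728, 678, 422, 395, 395, 395
The 3 values of 395 occupy positions 4–6 → each gets rank 4.
Group B values → pooled ranks: 422→3, 728→1, 395→4
Rank sum = 3 + 1 + 4 = 8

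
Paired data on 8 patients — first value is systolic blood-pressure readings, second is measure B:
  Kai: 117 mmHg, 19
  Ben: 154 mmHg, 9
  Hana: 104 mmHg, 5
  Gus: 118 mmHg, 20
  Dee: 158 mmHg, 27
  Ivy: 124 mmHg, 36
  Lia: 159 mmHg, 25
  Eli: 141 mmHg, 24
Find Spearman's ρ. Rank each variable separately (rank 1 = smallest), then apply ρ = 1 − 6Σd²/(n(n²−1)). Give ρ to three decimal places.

0.548

Ranks of variable 1: 2, 6, 1, 3, 7, 4, 8, 5
Ranks of variable 2: 3, 2, 1, 4, 7, 8, 6, 5
d = r₁ − r₂: -1, 4, 0, -1, 0, -4, 2, 0
d²: 1, 16, 0, 1, 0, 16, 4, 0; Σd² = 38
ρ = 1 − 6·38/(8·63) = 1 − 228/504 = 0.548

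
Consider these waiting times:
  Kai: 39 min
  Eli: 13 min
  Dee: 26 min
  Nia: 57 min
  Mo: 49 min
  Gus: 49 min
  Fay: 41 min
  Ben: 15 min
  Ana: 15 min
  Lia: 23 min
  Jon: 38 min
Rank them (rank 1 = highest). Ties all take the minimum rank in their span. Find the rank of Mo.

2

Sorted (descending): 57, 49, 49, 41, 39, 38, 26, 23, 15, 15, 13
The 2 values of 49 occupy positions 2–3 → each gets rank 2.
The 2 values of 15 occupy positions 9–10 → each gets rank 9.
Mo has value 49 min → rank 2.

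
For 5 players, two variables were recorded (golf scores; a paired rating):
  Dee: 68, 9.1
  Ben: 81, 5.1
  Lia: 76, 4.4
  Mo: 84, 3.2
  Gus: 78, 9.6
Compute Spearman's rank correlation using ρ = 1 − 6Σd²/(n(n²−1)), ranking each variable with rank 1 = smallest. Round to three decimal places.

-0.500

Ranks of variable 1: 1, 4, 2, 5, 3
Ranks of variable 2: 4, 3, 2, 1, 5
d = r₁ − r₂: -3, 1, 0, 4, -2
d²: 9, 1, 0, 16, 4; Σd² = 30
ρ = 1 − 6·30/(5·24) = 1 − 180/120 = -0.500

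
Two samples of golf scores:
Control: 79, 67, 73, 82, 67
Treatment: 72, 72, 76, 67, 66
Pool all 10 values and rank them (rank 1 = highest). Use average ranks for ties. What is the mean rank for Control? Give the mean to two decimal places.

Sorted (descending): 82, 79, 76, 73, 72, 72, 67, 67, 67, 66
The 2 values of 72 occupy positions 5–6 → average rank (5+6)/2 = 5.5.
The 3 values of 67 occupy positions 7–9 → average rank 8.
Control values → pooled ranks: 79→2, 67→8, 73→4, 82→1, 67→8
Mean rank = (2 + 8 + 4 + 1 + 8) / 5 = 4.60

4.60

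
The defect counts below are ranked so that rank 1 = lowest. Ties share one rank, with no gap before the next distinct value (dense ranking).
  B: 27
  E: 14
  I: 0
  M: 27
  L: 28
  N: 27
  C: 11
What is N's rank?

Sorted (ascending): 0, 11, 14, 27, 27, 27, 28
The 3 values of 27 share dense rank 4.
Remaining distinct values take the next consecutive integers.
N has value 27 → rank 4.

4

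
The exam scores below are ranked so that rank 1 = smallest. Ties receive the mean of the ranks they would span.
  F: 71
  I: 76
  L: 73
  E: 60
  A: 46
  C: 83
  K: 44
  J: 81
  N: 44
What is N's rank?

1.5

Sorted (ascending): 44, 44, 46, 60, 71, 73, 76, 81, 83
The 2 values of 44 occupy positions 1–2 → average rank (1+2)/2 = 1.5.
N has value 44 → rank 1.5.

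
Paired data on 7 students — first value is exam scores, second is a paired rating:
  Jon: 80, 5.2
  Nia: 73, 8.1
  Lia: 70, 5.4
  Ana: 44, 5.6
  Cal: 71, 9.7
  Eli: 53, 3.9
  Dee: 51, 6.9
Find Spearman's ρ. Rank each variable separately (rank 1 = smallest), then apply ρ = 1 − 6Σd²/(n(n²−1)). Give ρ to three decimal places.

0.071

Ranks of variable 1: 7, 6, 4, 1, 5, 3, 2
Ranks of variable 2: 2, 6, 3, 4, 7, 1, 5
d = r₁ − r₂: 5, 0, 1, -3, -2, 2, -3
d²: 25, 0, 1, 9, 4, 4, 9; Σd² = 52
ρ = 1 − 6·52/(7·48) = 1 − 312/336 = 0.071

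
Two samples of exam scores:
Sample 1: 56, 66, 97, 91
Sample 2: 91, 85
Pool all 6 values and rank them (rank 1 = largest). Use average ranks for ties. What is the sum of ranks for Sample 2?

Sorted (descending): 97, 91, 91, 85, 66, 56
The 2 values of 91 occupy positions 2–3 → average rank (2+3)/2 = 2.5.
Sample 2 values → pooled ranks: 91→2.5, 85→4
Rank sum = 2.5 + 4 = 6.5

6.5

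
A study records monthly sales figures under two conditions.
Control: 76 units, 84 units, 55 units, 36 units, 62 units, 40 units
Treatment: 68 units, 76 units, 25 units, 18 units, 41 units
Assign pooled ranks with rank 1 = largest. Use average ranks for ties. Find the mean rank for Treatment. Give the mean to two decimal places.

6.90

Sorted (descending): 84, 76, 76, 68, 62, 55, 41, 40, 36, 25, 18
The 2 values of 76 occupy positions 2–3 → average rank (2+3)/2 = 2.5.
Treatment values → pooled ranks: 68→4, 76→2.5, 25→10, 18→11, 41→7
Mean rank = (4 + 2.5 + 10 + 11 + 7) / 5 = 6.90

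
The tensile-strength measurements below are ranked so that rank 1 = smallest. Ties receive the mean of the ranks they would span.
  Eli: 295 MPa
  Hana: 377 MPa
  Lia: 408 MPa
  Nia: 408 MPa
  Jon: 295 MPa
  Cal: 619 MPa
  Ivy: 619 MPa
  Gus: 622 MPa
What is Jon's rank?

1.5

Sorted (ascending): 295, 295, 377, 408, 408, 619, 619, 622
The 2 values of 295 occupy positions 1–2 → average rank (1+2)/2 = 1.5.
The 2 values of 408 occupy positions 4–5 → average rank (4+5)/2 = 4.5.
The 2 values of 619 occupy positions 6–7 → average rank (6+7)/2 = 6.5.
Jon has value 295 MPa → rank 1.5.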